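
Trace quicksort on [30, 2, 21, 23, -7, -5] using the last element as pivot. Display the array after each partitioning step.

Partition 1: pivot=-5 at index 1 -> [-7, -5, 21, 23, 30, 2]
Partition 2: pivot=2 at index 2 -> [-7, -5, 2, 23, 30, 21]
Partition 3: pivot=21 at index 3 -> [-7, -5, 2, 21, 30, 23]
Partition 4: pivot=23 at index 4 -> [-7, -5, 2, 21, 23, 30]


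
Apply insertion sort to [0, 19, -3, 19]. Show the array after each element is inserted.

First element 0 is already 'sorted'
Insert 19: shifted 0 elements -> [0, 19, -3, 19]
Insert -3: shifted 2 elements -> [-3, 0, 19, 19]
Insert 19: shifted 0 elements -> [-3, 0, 19, 19]


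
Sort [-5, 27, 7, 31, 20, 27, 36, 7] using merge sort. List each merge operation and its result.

Divide and conquer:
  Merge [-5] + [27] -> [-5, 27]
  Merge [7] + [31] -> [7, 31]
  Merge [-5, 27] + [7, 31] -> [-5, 7, 27, 31]
  Merge [20] + [27] -> [20, 27]
  Merge [36] + [7] -> [7, 36]
  Merge [20, 27] + [7, 36] -> [7, 20, 27, 36]
  Merge [-5, 7, 27, 31] + [7, 20, 27, 36] -> [-5, 7, 7, 20, 27, 27, 31, 36]


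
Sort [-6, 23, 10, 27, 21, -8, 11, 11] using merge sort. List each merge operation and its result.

Divide and conquer:
  Merge [-6] + [23] -> [-6, 23]
  Merge [10] + [27] -> [10, 27]
  Merge [-6, 23] + [10, 27] -> [-6, 10, 23, 27]
  Merge [21] + [-8] -> [-8, 21]
  Merge [11] + [11] -> [11, 11]
  Merge [-8, 21] + [11, 11] -> [-8, 11, 11, 21]
  Merge [-6, 10, 23, 27] + [-8, 11, 11, 21] -> [-8, -6, 10, 11, 11, 21, 23, 27]


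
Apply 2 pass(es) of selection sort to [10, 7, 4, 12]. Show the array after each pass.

Pass 1: Select minimum 4 at index 2, swap -> [4, 7, 10, 12]
Pass 2: Select minimum 7 at index 1, swap -> [4, 7, 10, 12]


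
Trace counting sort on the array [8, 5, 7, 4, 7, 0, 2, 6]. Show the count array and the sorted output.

Count array: [1, 0, 1, 0, 1, 1, 1, 2, 1]
(count[i] = number of elements equal to i)
Cumulative count: [1, 1, 2, 2, 3, 4, 5, 7, 8]
Sorted: [0, 2, 4, 5, 6, 7, 7, 8]


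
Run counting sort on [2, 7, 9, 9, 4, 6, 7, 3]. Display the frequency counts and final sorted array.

Count array: [0, 0, 1, 1, 1, 0, 1, 2, 0, 2]
(count[i] = number of elements equal to i)
Cumulative count: [0, 0, 1, 2, 3, 3, 4, 6, 6, 8]
Sorted: [2, 3, 4, 6, 7, 7, 9, 9]


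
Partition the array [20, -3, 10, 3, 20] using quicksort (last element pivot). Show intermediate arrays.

Partition 1: pivot=20 at index 4 -> [20, -3, 10, 3, 20]
Partition 2: pivot=3 at index 1 -> [-3, 3, 10, 20, 20]
Partition 3: pivot=20 at index 3 -> [-3, 3, 10, 20, 20]


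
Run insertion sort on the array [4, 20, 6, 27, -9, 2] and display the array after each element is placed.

First element 4 is already 'sorted'
Insert 20: shifted 0 elements -> [4, 20, 6, 27, -9, 2]
Insert 6: shifted 1 elements -> [4, 6, 20, 27, -9, 2]
Insert 27: shifted 0 elements -> [4, 6, 20, 27, -9, 2]
Insert -9: shifted 4 elements -> [-9, 4, 6, 20, 27, 2]
Insert 2: shifted 4 elements -> [-9, 2, 4, 6, 20, 27]


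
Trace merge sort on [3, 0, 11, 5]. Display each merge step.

Divide and conquer:
  Merge [3] + [0] -> [0, 3]
  Merge [11] + [5] -> [5, 11]
  Merge [0, 3] + [5, 11] -> [0, 3, 5, 11]


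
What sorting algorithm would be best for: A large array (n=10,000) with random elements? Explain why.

Best choice: Quicksort or Mergesort
Reason: Both have O(n log n) average case; quicksort has lower constant factors


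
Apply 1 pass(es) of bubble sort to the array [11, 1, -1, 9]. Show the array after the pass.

After pass 1: [1, -1, 9, 11] (3 swaps)
Total swaps: 3


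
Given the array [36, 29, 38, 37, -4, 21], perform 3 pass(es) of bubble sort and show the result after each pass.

After pass 1: [29, 36, 37, -4, 21, 38] (4 swaps)
After pass 2: [29, 36, -4, 21, 37, 38] (2 swaps)
After pass 3: [29, -4, 21, 36, 37, 38] (2 swaps)
Total swaps: 8


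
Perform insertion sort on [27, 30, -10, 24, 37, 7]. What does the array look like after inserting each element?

First element 27 is already 'sorted'
Insert 30: shifted 0 elements -> [27, 30, -10, 24, 37, 7]
Insert -10: shifted 2 elements -> [-10, 27, 30, 24, 37, 7]
Insert 24: shifted 2 elements -> [-10, 24, 27, 30, 37, 7]
Insert 37: shifted 0 elements -> [-10, 24, 27, 30, 37, 7]
Insert 7: shifted 4 elements -> [-10, 7, 24, 27, 30, 37]


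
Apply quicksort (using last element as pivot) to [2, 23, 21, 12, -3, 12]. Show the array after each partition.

Partition 1: pivot=12 at index 3 -> [2, 12, -3, 12, 21, 23]
Partition 2: pivot=-3 at index 0 -> [-3, 12, 2, 12, 21, 23]
Partition 3: pivot=2 at index 1 -> [-3, 2, 12, 12, 21, 23]
Partition 4: pivot=23 at index 5 -> [-3, 2, 12, 12, 21, 23]


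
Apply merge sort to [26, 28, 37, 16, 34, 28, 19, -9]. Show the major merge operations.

Divide and conquer:
  Merge [26] + [28] -> [26, 28]
  Merge [37] + [16] -> [16, 37]
  Merge [26, 28] + [16, 37] -> [16, 26, 28, 37]
  Merge [34] + [28] -> [28, 34]
  Merge [19] + [-9] -> [-9, 19]
  Merge [28, 34] + [-9, 19] -> [-9, 19, 28, 34]
  Merge [16, 26, 28, 37] + [-9, 19, 28, 34] -> [-9, 16, 19, 26, 28, 28, 34, 37]


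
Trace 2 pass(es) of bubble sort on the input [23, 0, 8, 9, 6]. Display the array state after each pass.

After pass 1: [0, 8, 9, 6, 23] (4 swaps)
After pass 2: [0, 8, 6, 9, 23] (1 swaps)
Total swaps: 5


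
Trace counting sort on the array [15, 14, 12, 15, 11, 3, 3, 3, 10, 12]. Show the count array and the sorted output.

Count array: [0, 0, 0, 3, 0, 0, 0, 0, 0, 0, 1, 1, 2, 0, 1, 2]
(count[i] = number of elements equal to i)
Cumulative count: [0, 0, 0, 3, 3, 3, 3, 3, 3, 3, 4, 5, 7, 7, 8, 10]
Sorted: [3, 3, 3, 10, 11, 12, 12, 14, 15, 15]


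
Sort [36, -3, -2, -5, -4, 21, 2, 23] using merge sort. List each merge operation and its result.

Divide and conquer:
  Merge [36] + [-3] -> [-3, 36]
  Merge [-2] + [-5] -> [-5, -2]
  Merge [-3, 36] + [-5, -2] -> [-5, -3, -2, 36]
  Merge [-4] + [21] -> [-4, 21]
  Merge [2] + [23] -> [2, 23]
  Merge [-4, 21] + [2, 23] -> [-4, 2, 21, 23]
  Merge [-5, -3, -2, 36] + [-4, 2, 21, 23] -> [-5, -4, -3, -2, 2, 21, 23, 36]


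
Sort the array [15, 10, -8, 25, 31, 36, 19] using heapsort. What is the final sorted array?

Build heap: [36, 31, 19, 25, 10, -8, 15]
Extract 36: [31, 25, 19, 15, 10, -8, 36]
Extract 31: [25, 15, 19, -8, 10, 31, 36]
Extract 25: [19, 15, 10, -8, 25, 31, 36]
Extract 19: [15, -8, 10, 19, 25, 31, 36]
Extract 15: [10, -8, 15, 19, 25, 31, 36]
Extract 10: [-8, 10, 15, 19, 25, 31, 36]


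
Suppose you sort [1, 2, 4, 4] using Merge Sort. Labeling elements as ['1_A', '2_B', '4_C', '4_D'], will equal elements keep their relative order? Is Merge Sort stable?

Trace Merge Sort on the labeled array (the key is the number; the letter only tracks identity):
  Merge [1_A] + [2_B] -> [1_A, 2_B]
  Merge [4_C] + [4_D] -> [4_C, 4_D]
  Merge [1_A, 2_B] + [4_C, 4_D] -> [1_A, 2_B, 4_C, 4_D]
Final order: [1_A, 2_B, 4_C, 4_D]
Equal keys:
  value 4: originally 4_C, 4_D; after sorting 4_C, 4_D -> order preserved
All equal keys kept their original relative order. Merge Sort is stable: when the heads of the two halves are equal the merge takes from the left half first.
Answer: Stable


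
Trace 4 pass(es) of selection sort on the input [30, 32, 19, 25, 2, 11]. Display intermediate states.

Pass 1: Select minimum 2 at index 4, swap -> [2, 32, 19, 25, 30, 11]
Pass 2: Select minimum 11 at index 5, swap -> [2, 11, 19, 25, 30, 32]
Pass 3: Select minimum 19 at index 2, swap -> [2, 11, 19, 25, 30, 32]
Pass 4: Select minimum 25 at index 3, swap -> [2, 11, 19, 25, 30, 32]


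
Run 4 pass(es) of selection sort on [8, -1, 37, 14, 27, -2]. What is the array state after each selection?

Pass 1: Select minimum -2 at index 5, swap -> [-2, -1, 37, 14, 27, 8]
Pass 2: Select minimum -1 at index 1, swap -> [-2, -1, 37, 14, 27, 8]
Pass 3: Select minimum 8 at index 5, swap -> [-2, -1, 8, 14, 27, 37]
Pass 4: Select minimum 14 at index 3, swap -> [-2, -1, 8, 14, 27, 37]


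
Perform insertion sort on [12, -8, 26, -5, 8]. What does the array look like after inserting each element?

First element 12 is already 'sorted'
Insert -8: shifted 1 elements -> [-8, 12, 26, -5, 8]
Insert 26: shifted 0 elements -> [-8, 12, 26, -5, 8]
Insert -5: shifted 2 elements -> [-8, -5, 12, 26, 8]
Insert 8: shifted 2 elements -> [-8, -5, 8, 12, 26]


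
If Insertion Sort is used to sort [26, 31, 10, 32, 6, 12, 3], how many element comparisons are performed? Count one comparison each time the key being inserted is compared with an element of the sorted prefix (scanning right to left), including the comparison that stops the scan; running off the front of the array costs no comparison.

Insert 31: 26 <= 31 (stop) = 1 comparison(s) -> [26, 31, 10, 32, 6, 12, 3]
Insert 10: 31 > 10 (shift), 26 > 10 (shift), reached front = 2 comparison(s) -> [10, 26, 31, 32, 6, 12, 3]
Insert 32: 31 <= 32 (stop) = 1 comparison(s) -> [10, 26, 31, 32, 6, 12, 3]
Insert 6: 32 > 6 (shift), 31 > 6 (shift), 26 > 6 (shift), 10 > 6 (shift), reached front = 4 comparison(s) -> [6, 10, 26, 31, 32, 12, 3]
Insert 12: 32 > 12 (shift), 31 > 12 (shift), 26 > 12 (shift), 10 <= 12 (stop) = 4 comparison(s) -> [6, 10, 12, 26, 31, 32, 3]
Insert 3: 32 > 3 (shift), 31 > 3 (shift), 26 > 3 (shift), 12 > 3 (shift), 10 > 3 (shift), 6 > 3 (shift), reached front = 6 comparison(s) -> [3, 6, 10, 12, 26, 31, 32]
Total comparisons: 1 + 2 + 1 + 4 + 4 + 6 = 18


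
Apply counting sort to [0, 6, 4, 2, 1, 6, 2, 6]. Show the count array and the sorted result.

Count array: [1, 1, 2, 0, 1, 0, 3]
(count[i] = number of elements equal to i)
Cumulative count: [1, 2, 4, 4, 5, 5, 8]
Sorted: [0, 1, 2, 2, 4, 6, 6, 6]


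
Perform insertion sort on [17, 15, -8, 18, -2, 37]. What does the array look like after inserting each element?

First element 17 is already 'sorted'
Insert 15: shifted 1 elements -> [15, 17, -8, 18, -2, 37]
Insert -8: shifted 2 elements -> [-8, 15, 17, 18, -2, 37]
Insert 18: shifted 0 elements -> [-8, 15, 17, 18, -2, 37]
Insert -2: shifted 3 elements -> [-8, -2, 15, 17, 18, 37]
Insert 37: shifted 0 elements -> [-8, -2, 15, 17, 18, 37]


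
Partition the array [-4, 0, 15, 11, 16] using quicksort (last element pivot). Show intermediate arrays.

Partition 1: pivot=16 at index 4 -> [-4, 0, 15, 11, 16]
Partition 2: pivot=11 at index 2 -> [-4, 0, 11, 15, 16]
Partition 3: pivot=0 at index 1 -> [-4, 0, 11, 15, 16]


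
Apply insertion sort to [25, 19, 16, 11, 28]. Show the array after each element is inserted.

First element 25 is already 'sorted'
Insert 19: shifted 1 elements -> [19, 25, 16, 11, 28]
Insert 16: shifted 2 elements -> [16, 19, 25, 11, 28]
Insert 11: shifted 3 elements -> [11, 16, 19, 25, 28]
Insert 28: shifted 0 elements -> [11, 16, 19, 25, 28]


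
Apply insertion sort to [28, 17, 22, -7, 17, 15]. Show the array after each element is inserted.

First element 28 is already 'sorted'
Insert 17: shifted 1 elements -> [17, 28, 22, -7, 17, 15]
Insert 22: shifted 1 elements -> [17, 22, 28, -7, 17, 15]
Insert -7: shifted 3 elements -> [-7, 17, 22, 28, 17, 15]
Insert 17: shifted 2 elements -> [-7, 17, 17, 22, 28, 15]
Insert 15: shifted 4 elements -> [-7, 15, 17, 17, 22, 28]


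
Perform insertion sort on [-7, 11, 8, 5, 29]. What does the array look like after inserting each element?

First element -7 is already 'sorted'
Insert 11: shifted 0 elements -> [-7, 11, 8, 5, 29]
Insert 8: shifted 1 elements -> [-7, 8, 11, 5, 29]
Insert 5: shifted 2 elements -> [-7, 5, 8, 11, 29]
Insert 29: shifted 0 elements -> [-7, 5, 8, 11, 29]


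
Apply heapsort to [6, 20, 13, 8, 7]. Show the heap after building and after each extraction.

Build heap: [20, 8, 13, 6, 7]
Extract 20: [13, 8, 7, 6, 20]
Extract 13: [8, 6, 7, 13, 20]
Extract 8: [7, 6, 8, 13, 20]
Extract 7: [6, 7, 8, 13, 20]


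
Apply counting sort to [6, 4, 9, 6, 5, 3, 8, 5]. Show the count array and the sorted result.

Count array: [0, 0, 0, 1, 1, 2, 2, 0, 1, 1]
(count[i] = number of elements equal to i)
Cumulative count: [0, 0, 0, 1, 2, 4, 6, 6, 7, 8]
Sorted: [3, 4, 5, 5, 6, 6, 8, 9]


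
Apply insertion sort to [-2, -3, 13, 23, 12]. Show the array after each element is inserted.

First element -2 is already 'sorted'
Insert -3: shifted 1 elements -> [-3, -2, 13, 23, 12]
Insert 13: shifted 0 elements -> [-3, -2, 13, 23, 12]
Insert 23: shifted 0 elements -> [-3, -2, 13, 23, 12]
Insert 12: shifted 2 elements -> [-3, -2, 12, 13, 23]


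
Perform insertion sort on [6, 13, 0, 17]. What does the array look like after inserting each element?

First element 6 is already 'sorted'
Insert 13: shifted 0 elements -> [6, 13, 0, 17]
Insert 0: shifted 2 elements -> [0, 6, 13, 17]
Insert 17: shifted 0 elements -> [0, 6, 13, 17]


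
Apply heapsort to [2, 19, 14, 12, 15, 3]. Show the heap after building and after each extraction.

Build heap: [19, 15, 14, 12, 2, 3]
Extract 19: [15, 12, 14, 3, 2, 19]
Extract 15: [14, 12, 2, 3, 15, 19]
Extract 14: [12, 3, 2, 14, 15, 19]
Extract 12: [3, 2, 12, 14, 15, 19]
Extract 3: [2, 3, 12, 14, 15, 19]


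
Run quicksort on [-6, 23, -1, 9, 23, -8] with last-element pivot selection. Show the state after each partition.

Partition 1: pivot=-8 at index 0 -> [-8, 23, -1, 9, 23, -6]
Partition 2: pivot=-6 at index 1 -> [-8, -6, -1, 9, 23, 23]
Partition 3: pivot=23 at index 5 -> [-8, -6, -1, 9, 23, 23]
Partition 4: pivot=23 at index 4 -> [-8, -6, -1, 9, 23, 23]
Partition 5: pivot=9 at index 3 -> [-8, -6, -1, 9, 23, 23]


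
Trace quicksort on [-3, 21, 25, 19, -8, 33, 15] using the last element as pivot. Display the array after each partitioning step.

Partition 1: pivot=15 at index 2 -> [-3, -8, 15, 19, 21, 33, 25]
Partition 2: pivot=-8 at index 0 -> [-8, -3, 15, 19, 21, 33, 25]
Partition 3: pivot=25 at index 5 -> [-8, -3, 15, 19, 21, 25, 33]
Partition 4: pivot=21 at index 4 -> [-8, -3, 15, 19, 21, 25, 33]


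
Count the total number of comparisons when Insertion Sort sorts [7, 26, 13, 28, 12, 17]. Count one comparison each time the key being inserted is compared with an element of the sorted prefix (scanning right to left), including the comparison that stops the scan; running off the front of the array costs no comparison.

Insert 26: 7 <= 26 (stop) = 1 comparison(s) -> [7, 26, 13, 28, 12, 17]
Insert 13: 26 > 13 (shift), 7 <= 13 (stop) = 2 comparison(s) -> [7, 13, 26, 28, 12, 17]
Insert 28: 26 <= 28 (stop) = 1 comparison(s) -> [7, 13, 26, 28, 12, 17]
Insert 12: 28 > 12 (shift), 26 > 12 (shift), 13 > 12 (shift), 7 <= 12 (stop) = 4 comparison(s) -> [7, 12, 13, 26, 28, 17]
Insert 17: 28 > 17 (shift), 26 > 17 (shift), 13 <= 17 (stop) = 3 comparison(s) -> [7, 12, 13, 17, 26, 28]
Total comparisons: 1 + 2 + 1 + 4 + 3 = 11


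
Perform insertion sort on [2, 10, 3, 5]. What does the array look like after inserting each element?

First element 2 is already 'sorted'
Insert 10: shifted 0 elements -> [2, 10, 3, 5]
Insert 3: shifted 1 elements -> [2, 3, 10, 5]
Insert 5: shifted 1 elements -> [2, 3, 5, 10]


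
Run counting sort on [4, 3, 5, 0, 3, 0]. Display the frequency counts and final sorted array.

Count array: [2, 0, 0, 2, 1, 1]
(count[i] = number of elements equal to i)
Cumulative count: [2, 2, 2, 4, 5, 6]
Sorted: [0, 0, 3, 3, 4, 5]


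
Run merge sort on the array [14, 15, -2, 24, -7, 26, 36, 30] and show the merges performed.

Divide and conquer:
  Merge [14] + [15] -> [14, 15]
  Merge [-2] + [24] -> [-2, 24]
  Merge [14, 15] + [-2, 24] -> [-2, 14, 15, 24]
  Merge [-7] + [26] -> [-7, 26]
  Merge [36] + [30] -> [30, 36]
  Merge [-7, 26] + [30, 36] -> [-7, 26, 30, 36]
  Merge [-2, 14, 15, 24] + [-7, 26, 30, 36] -> [-7, -2, 14, 15, 24, 26, 30, 36]


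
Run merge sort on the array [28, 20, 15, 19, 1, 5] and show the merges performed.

Divide and conquer:
  Merge [20] + [15] -> [15, 20]
  Merge [28] + [15, 20] -> [15, 20, 28]
  Merge [1] + [5] -> [1, 5]
  Merge [19] + [1, 5] -> [1, 5, 19]
  Merge [15, 20, 28] + [1, 5, 19] -> [1, 5, 15, 19, 20, 28]


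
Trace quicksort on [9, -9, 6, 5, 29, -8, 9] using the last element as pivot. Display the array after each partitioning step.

Partition 1: pivot=9 at index 5 -> [9, -9, 6, 5, -8, 9, 29]
Partition 2: pivot=-8 at index 1 -> [-9, -8, 6, 5, 9, 9, 29]
Partition 3: pivot=9 at index 4 -> [-9, -8, 6, 5, 9, 9, 29]
Partition 4: pivot=5 at index 2 -> [-9, -8, 5, 6, 9, 9, 29]


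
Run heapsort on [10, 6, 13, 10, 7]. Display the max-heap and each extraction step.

Build heap: [13, 10, 10, 6, 7]
Extract 13: [10, 7, 10, 6, 13]
Extract 10: [10, 7, 6, 10, 13]
Extract 10: [7, 6, 10, 10, 13]
Extract 7: [6, 7, 10, 10, 13]


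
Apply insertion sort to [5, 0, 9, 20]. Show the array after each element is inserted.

First element 5 is already 'sorted'
Insert 0: shifted 1 elements -> [0, 5, 9, 20]
Insert 9: shifted 0 elements -> [0, 5, 9, 20]
Insert 20: shifted 0 elements -> [0, 5, 9, 20]


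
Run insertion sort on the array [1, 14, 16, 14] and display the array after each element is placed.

First element 1 is already 'sorted'
Insert 14: shifted 0 elements -> [1, 14, 16, 14]
Insert 16: shifted 0 elements -> [1, 14, 16, 14]
Insert 14: shifted 1 elements -> [1, 14, 14, 16]


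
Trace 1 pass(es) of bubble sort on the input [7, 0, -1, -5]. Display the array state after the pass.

After pass 1: [0, -1, -5, 7] (3 swaps)
Total swaps: 3


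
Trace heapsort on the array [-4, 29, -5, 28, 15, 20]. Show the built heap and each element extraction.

Build heap: [29, 28, 20, -4, 15, -5]
Extract 29: [28, 15, 20, -4, -5, 29]
Extract 28: [20, 15, -5, -4, 28, 29]
Extract 20: [15, -4, -5, 20, 28, 29]
Extract 15: [-4, -5, 15, 20, 28, 29]
Extract -4: [-5, -4, 15, 20, 28, 29]


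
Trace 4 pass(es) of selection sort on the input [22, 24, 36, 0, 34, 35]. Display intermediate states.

Pass 1: Select minimum 0 at index 3, swap -> [0, 24, 36, 22, 34, 35]
Pass 2: Select minimum 22 at index 3, swap -> [0, 22, 36, 24, 34, 35]
Pass 3: Select minimum 24 at index 3, swap -> [0, 22, 24, 36, 34, 35]
Pass 4: Select minimum 34 at index 4, swap -> [0, 22, 24, 34, 36, 35]


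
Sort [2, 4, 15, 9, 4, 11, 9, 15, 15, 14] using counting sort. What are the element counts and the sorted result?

Count array: [0, 0, 1, 0, 2, 0, 0, 0, 0, 2, 0, 1, 0, 0, 1, 3]
(count[i] = number of elements equal to i)
Cumulative count: [0, 0, 1, 1, 3, 3, 3, 3, 3, 5, 5, 6, 6, 6, 7, 10]
Sorted: [2, 4, 4, 9, 9, 11, 14, 15, 15, 15]


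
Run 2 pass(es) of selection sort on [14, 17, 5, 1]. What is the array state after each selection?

Pass 1: Select minimum 1 at index 3, swap -> [1, 17, 5, 14]
Pass 2: Select minimum 5 at index 2, swap -> [1, 5, 17, 14]


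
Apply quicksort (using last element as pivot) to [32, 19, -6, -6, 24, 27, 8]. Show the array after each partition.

Partition 1: pivot=8 at index 2 -> [-6, -6, 8, 19, 24, 27, 32]
Partition 2: pivot=-6 at index 1 -> [-6, -6, 8, 19, 24, 27, 32]
Partition 3: pivot=32 at index 6 -> [-6, -6, 8, 19, 24, 27, 32]
Partition 4: pivot=27 at index 5 -> [-6, -6, 8, 19, 24, 27, 32]
Partition 5: pivot=24 at index 4 -> [-6, -6, 8, 19, 24, 27, 32]


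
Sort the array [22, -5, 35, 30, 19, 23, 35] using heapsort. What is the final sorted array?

Build heap: [35, 30, 35, -5, 19, 23, 22]
Extract 35: [35, 30, 23, -5, 19, 22, 35]
Extract 35: [30, 22, 23, -5, 19, 35, 35]
Extract 30: [23, 22, 19, -5, 30, 35, 35]
Extract 23: [22, -5, 19, 23, 30, 35, 35]
Extract 22: [19, -5, 22, 23, 30, 35, 35]
Extract 19: [-5, 19, 22, 23, 30, 35, 35]


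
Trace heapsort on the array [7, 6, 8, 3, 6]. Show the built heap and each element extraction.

Build heap: [8, 6, 7, 3, 6]
Extract 8: [7, 6, 6, 3, 8]
Extract 7: [6, 3, 6, 7, 8]
Extract 6: [6, 3, 6, 7, 8]
Extract 6: [3, 6, 6, 7, 8]


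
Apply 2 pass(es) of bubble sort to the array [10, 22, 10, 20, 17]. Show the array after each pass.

After pass 1: [10, 10, 20, 17, 22] (3 swaps)
After pass 2: [10, 10, 17, 20, 22] (1 swaps)
Total swaps: 4


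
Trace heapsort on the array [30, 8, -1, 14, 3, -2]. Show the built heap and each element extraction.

Build heap: [30, 14, -1, 8, 3, -2]
Extract 30: [14, 8, -1, -2, 3, 30]
Extract 14: [8, 3, -1, -2, 14, 30]
Extract 8: [3, -2, -1, 8, 14, 30]
Extract 3: [-1, -2, 3, 8, 14, 30]
Extract -1: [-2, -1, 3, 8, 14, 30]


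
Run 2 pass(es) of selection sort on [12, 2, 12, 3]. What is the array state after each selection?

Pass 1: Select minimum 2 at index 1, swap -> [2, 12, 12, 3]
Pass 2: Select minimum 3 at index 3, swap -> [2, 3, 12, 12]


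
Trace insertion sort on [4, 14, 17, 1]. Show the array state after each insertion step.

First element 4 is already 'sorted'
Insert 14: shifted 0 elements -> [4, 14, 17, 1]
Insert 17: shifted 0 elements -> [4, 14, 17, 1]
Insert 1: shifted 3 elements -> [1, 4, 14, 17]


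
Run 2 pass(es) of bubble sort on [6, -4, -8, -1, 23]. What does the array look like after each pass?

After pass 1: [-4, -8, -1, 6, 23] (3 swaps)
After pass 2: [-8, -4, -1, 6, 23] (1 swaps)
Total swaps: 4


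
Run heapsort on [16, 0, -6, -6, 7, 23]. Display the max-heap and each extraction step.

Build heap: [23, 7, 16, -6, 0, -6]
Extract 23: [16, 7, -6, -6, 0, 23]
Extract 16: [7, 0, -6, -6, 16, 23]
Extract 7: [0, -6, -6, 7, 16, 23]
Extract 0: [-6, -6, 0, 7, 16, 23]
Extract -6: [-6, -6, 0, 7, 16, 23]


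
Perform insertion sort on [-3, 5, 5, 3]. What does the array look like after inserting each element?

First element -3 is already 'sorted'
Insert 5: shifted 0 elements -> [-3, 5, 5, 3]
Insert 5: shifted 0 elements -> [-3, 5, 5, 3]
Insert 3: shifted 2 elements -> [-3, 3, 5, 5]


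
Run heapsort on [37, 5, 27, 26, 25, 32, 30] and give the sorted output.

Build heap: [37, 26, 32, 5, 25, 27, 30]
Extract 37: [32, 26, 30, 5, 25, 27, 37]
Extract 32: [30, 26, 27, 5, 25, 32, 37]
Extract 30: [27, 26, 25, 5, 30, 32, 37]
Extract 27: [26, 5, 25, 27, 30, 32, 37]
Extract 26: [25, 5, 26, 27, 30, 32, 37]
Extract 25: [5, 25, 26, 27, 30, 32, 37]


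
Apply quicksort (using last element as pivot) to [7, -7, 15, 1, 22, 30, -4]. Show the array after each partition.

Partition 1: pivot=-4 at index 1 -> [-7, -4, 15, 1, 22, 30, 7]
Partition 2: pivot=7 at index 3 -> [-7, -4, 1, 7, 22, 30, 15]
Partition 3: pivot=15 at index 4 -> [-7, -4, 1, 7, 15, 30, 22]
Partition 4: pivot=22 at index 5 -> [-7, -4, 1, 7, 15, 22, 30]


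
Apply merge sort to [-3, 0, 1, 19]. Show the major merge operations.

Divide and conquer:
  Merge [-3] + [0] -> [-3, 0]
  Merge [1] + [19] -> [1, 19]
  Merge [-3, 0] + [1, 19] -> [-3, 0, 1, 19]


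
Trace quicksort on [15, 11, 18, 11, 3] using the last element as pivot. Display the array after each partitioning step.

Partition 1: pivot=3 at index 0 -> [3, 11, 18, 11, 15]
Partition 2: pivot=15 at index 3 -> [3, 11, 11, 15, 18]
Partition 3: pivot=11 at index 2 -> [3, 11, 11, 15, 18]


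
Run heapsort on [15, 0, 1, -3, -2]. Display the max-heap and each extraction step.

Build heap: [15, 0, 1, -3, -2]
Extract 15: [1, 0, -2, -3, 15]
Extract 1: [0, -3, -2, 1, 15]
Extract 0: [-2, -3, 0, 1, 15]
Extract -2: [-3, -2, 0, 1, 15]


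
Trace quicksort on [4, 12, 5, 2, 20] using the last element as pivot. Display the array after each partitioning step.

Partition 1: pivot=20 at index 4 -> [4, 12, 5, 2, 20]
Partition 2: pivot=2 at index 0 -> [2, 12, 5, 4, 20]
Partition 3: pivot=4 at index 1 -> [2, 4, 5, 12, 20]
Partition 4: pivot=12 at index 3 -> [2, 4, 5, 12, 20]


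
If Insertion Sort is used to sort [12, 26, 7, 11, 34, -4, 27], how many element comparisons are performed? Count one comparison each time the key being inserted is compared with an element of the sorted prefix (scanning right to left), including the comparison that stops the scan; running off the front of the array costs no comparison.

Insert 26: 12 <= 26 (stop) = 1 comparison(s) -> [12, 26, 7, 11, 34, -4, 27]
Insert 7: 26 > 7 (shift), 12 > 7 (shift), reached front = 2 comparison(s) -> [7, 12, 26, 11, 34, -4, 27]
Insert 11: 26 > 11 (shift), 12 > 11 (shift), 7 <= 11 (stop) = 3 comparison(s) -> [7, 11, 12, 26, 34, -4, 27]
Insert 34: 26 <= 34 (stop) = 1 comparison(s) -> [7, 11, 12, 26, 34, -4, 27]
Insert -4: 34 > -4 (shift), 26 > -4 (shift), 12 > -4 (shift), 11 > -4 (shift), 7 > -4 (shift), reached front = 5 comparison(s) -> [-4, 7, 11, 12, 26, 34, 27]
Insert 27: 34 > 27 (shift), 26 <= 27 (stop) = 2 comparison(s) -> [-4, 7, 11, 12, 26, 27, 34]
Total comparisons: 1 + 2 + 3 + 1 + 5 + 2 = 14


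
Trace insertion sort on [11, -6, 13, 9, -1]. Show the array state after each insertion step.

First element 11 is already 'sorted'
Insert -6: shifted 1 elements -> [-6, 11, 13, 9, -1]
Insert 13: shifted 0 elements -> [-6, 11, 13, 9, -1]
Insert 9: shifted 2 elements -> [-6, 9, 11, 13, -1]
Insert -1: shifted 3 elements -> [-6, -1, 9, 11, 13]


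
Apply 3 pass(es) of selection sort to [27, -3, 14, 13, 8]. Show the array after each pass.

Pass 1: Select minimum -3 at index 1, swap -> [-3, 27, 14, 13, 8]
Pass 2: Select minimum 8 at index 4, swap -> [-3, 8, 14, 13, 27]
Pass 3: Select minimum 13 at index 3, swap -> [-3, 8, 13, 14, 27]


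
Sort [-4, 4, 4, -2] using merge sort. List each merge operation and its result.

Divide and conquer:
  Merge [-4] + [4] -> [-4, 4]
  Merge [4] + [-2] -> [-2, 4]
  Merge [-4, 4] + [-2, 4] -> [-4, -2, 4, 4]


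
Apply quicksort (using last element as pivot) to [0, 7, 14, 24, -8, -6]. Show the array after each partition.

Partition 1: pivot=-6 at index 1 -> [-8, -6, 14, 24, 0, 7]
Partition 2: pivot=7 at index 3 -> [-8, -6, 0, 7, 14, 24]
Partition 3: pivot=24 at index 5 -> [-8, -6, 0, 7, 14, 24]


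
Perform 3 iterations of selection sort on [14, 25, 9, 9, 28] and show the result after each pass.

Pass 1: Select minimum 9 at index 2, swap -> [9, 25, 14, 9, 28]
Pass 2: Select minimum 9 at index 3, swap -> [9, 9, 14, 25, 28]
Pass 3: Select minimum 14 at index 2, swap -> [9, 9, 14, 25, 28]


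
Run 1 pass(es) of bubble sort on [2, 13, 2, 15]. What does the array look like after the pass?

After pass 1: [2, 2, 13, 15] (1 swaps)
Total swaps: 1


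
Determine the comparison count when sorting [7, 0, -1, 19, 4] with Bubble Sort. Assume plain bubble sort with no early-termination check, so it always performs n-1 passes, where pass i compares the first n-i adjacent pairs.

Pass 1: compare adjacent pairs (0,1)..(3,4) = 4 comparison(s), 3 swap(s) -> [0, -1, 7, 4, 19]
Pass 2: compare adjacent pairs (0,1)..(2,3) = 3 comparison(s), 2 swap(s) -> [-1, 0, 4, 7, 19]
Pass 3: compare adjacent pairs (0,1)..(1,2) = 2 comparison(s), 0 swap(s) -> [-1, 0, 4, 7, 19]
Pass 4: compare adjacent pairs (0,1)..(0,1) = 1 comparison(s), 0 swap(s) -> [-1, 0, 4, 7, 19]
Total comparisons: 4 + 3 + 2 + 1 = 10


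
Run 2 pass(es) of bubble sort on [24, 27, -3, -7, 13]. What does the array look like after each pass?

After pass 1: [24, -3, -7, 13, 27] (3 swaps)
After pass 2: [-3, -7, 13, 24, 27] (3 swaps)
Total swaps: 6


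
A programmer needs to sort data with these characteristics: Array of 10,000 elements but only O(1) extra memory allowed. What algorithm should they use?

Best choice: Heapsort
Reason: Heapsort rearranges the array in place using O(1) auxiliary space and still guarantees O(n log n) time; quicksort partitions in place but needs Theta(log n) stack space for recursion (O(n) in the worst case), and mergesort requires O(n) auxiliary space


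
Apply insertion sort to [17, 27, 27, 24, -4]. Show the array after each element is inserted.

First element 17 is already 'sorted'
Insert 27: shifted 0 elements -> [17, 27, 27, 24, -4]
Insert 27: shifted 0 elements -> [17, 27, 27, 24, -4]
Insert 24: shifted 2 elements -> [17, 24, 27, 27, -4]
Insert -4: shifted 4 elements -> [-4, 17, 24, 27, 27]


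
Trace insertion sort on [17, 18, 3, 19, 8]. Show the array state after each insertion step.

First element 17 is already 'sorted'
Insert 18: shifted 0 elements -> [17, 18, 3, 19, 8]
Insert 3: shifted 2 elements -> [3, 17, 18, 19, 8]
Insert 19: shifted 0 elements -> [3, 17, 18, 19, 8]
Insert 8: shifted 3 elements -> [3, 8, 17, 18, 19]


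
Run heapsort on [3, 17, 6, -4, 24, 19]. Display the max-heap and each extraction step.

Build heap: [24, 17, 19, -4, 3, 6]
Extract 24: [19, 17, 6, -4, 3, 24]
Extract 19: [17, 3, 6, -4, 19, 24]
Extract 17: [6, 3, -4, 17, 19, 24]
Extract 6: [3, -4, 6, 17, 19, 24]
Extract 3: [-4, 3, 6, 17, 19, 24]


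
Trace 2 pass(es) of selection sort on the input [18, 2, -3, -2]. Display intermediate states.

Pass 1: Select minimum -3 at index 2, swap -> [-3, 2, 18, -2]
Pass 2: Select minimum -2 at index 3, swap -> [-3, -2, 18, 2]


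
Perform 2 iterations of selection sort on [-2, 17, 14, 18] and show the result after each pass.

Pass 1: Select minimum -2 at index 0, swap -> [-2, 17, 14, 18]
Pass 2: Select minimum 14 at index 2, swap -> [-2, 14, 17, 18]


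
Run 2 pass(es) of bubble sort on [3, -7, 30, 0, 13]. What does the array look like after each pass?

After pass 1: [-7, 3, 0, 13, 30] (3 swaps)
After pass 2: [-7, 0, 3, 13, 30] (1 swaps)
Total swaps: 4


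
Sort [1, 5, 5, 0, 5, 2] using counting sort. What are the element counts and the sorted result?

Count array: [1, 1, 1, 0, 0, 3]
(count[i] = number of elements equal to i)
Cumulative count: [1, 2, 3, 3, 3, 6]
Sorted: [0, 1, 2, 5, 5, 5]


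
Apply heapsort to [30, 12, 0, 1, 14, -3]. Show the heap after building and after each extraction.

Build heap: [30, 14, 0, 1, 12, -3]
Extract 30: [14, 12, 0, 1, -3, 30]
Extract 14: [12, 1, 0, -3, 14, 30]
Extract 12: [1, -3, 0, 12, 14, 30]
Extract 1: [0, -3, 1, 12, 14, 30]
Extract 0: [-3, 0, 1, 12, 14, 30]


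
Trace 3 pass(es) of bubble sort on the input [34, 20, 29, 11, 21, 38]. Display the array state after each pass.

After pass 1: [20, 29, 11, 21, 34, 38] (4 swaps)
After pass 2: [20, 11, 21, 29, 34, 38] (2 swaps)
After pass 3: [11, 20, 21, 29, 34, 38] (1 swaps)
Total swaps: 7


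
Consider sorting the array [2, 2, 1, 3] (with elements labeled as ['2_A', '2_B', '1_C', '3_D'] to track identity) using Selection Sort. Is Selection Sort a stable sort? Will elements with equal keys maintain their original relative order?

Trace Selection Sort on the labeled array (the key is the number; the letter only tracks identity):
  Pass 1: minimum of unsorted part is 1_C at index 2; swap it with 2_A at index 0 -> [1_C, 2_B, 2_A, 3_D]
  Pass 2: minimum 2_B is already at index 1; no swap -> [1_C, 2_B, 2_A, 3_D]
  Pass 3: minimum 2_A is already at index 2; no swap -> [1_C, 2_B, 2_A, 3_D]
Final order: [1_C, 2_B, 2_A, 3_D]
Equal keys:
  value 2: originally 2_A, 2_B; after sorting 2_B, 2_A -> order changed
Equal keys were reordered, so Selection Sort is not stable: the long-range swap that moves the minimum into place can carry an element past an equal key. (One such input is enough; an unstable sort may happen to preserve order on other inputs, but it gives no guarantee.)
Answer: Not stable


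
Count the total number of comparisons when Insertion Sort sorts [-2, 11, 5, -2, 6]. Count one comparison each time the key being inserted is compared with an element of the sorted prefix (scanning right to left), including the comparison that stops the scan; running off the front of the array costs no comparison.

Insert 11: -2 <= 11 (stop) = 1 comparison(s) -> [-2, 11, 5, -2, 6]
Insert 5: 11 > 5 (shift), -2 <= 5 (stop) = 2 comparison(s) -> [-2, 5, 11, -2, 6]
Insert -2: 11 > -2 (shift), 5 > -2 (shift), -2 <= -2 (stop) = 3 comparison(s) -> [-2, -2, 5, 11, 6]
Insert 6: 11 > 6 (shift), 5 <= 6 (stop) = 2 comparison(s) -> [-2, -2, 5, 6, 11]
Total comparisons: 1 + 2 + 3 + 2 = 8


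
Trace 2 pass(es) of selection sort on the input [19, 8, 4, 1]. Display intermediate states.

Pass 1: Select minimum 1 at index 3, swap -> [1, 8, 4, 19]
Pass 2: Select minimum 4 at index 2, swap -> [1, 4, 8, 19]


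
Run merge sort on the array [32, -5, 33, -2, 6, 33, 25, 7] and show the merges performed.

Divide and conquer:
  Merge [32] + [-5] -> [-5, 32]
  Merge [33] + [-2] -> [-2, 33]
  Merge [-5, 32] + [-2, 33] -> [-5, -2, 32, 33]
  Merge [6] + [33] -> [6, 33]
  Merge [25] + [7] -> [7, 25]
  Merge [6, 33] + [7, 25] -> [6, 7, 25, 33]
  Merge [-5, -2, 32, 33] + [6, 7, 25, 33] -> [-5, -2, 6, 7, 25, 32, 33, 33]


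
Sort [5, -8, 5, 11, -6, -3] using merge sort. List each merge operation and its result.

Divide and conquer:
  Merge [-8] + [5] -> [-8, 5]
  Merge [5] + [-8, 5] -> [-8, 5, 5]
  Merge [-6] + [-3] -> [-6, -3]
  Merge [11] + [-6, -3] -> [-6, -3, 11]
  Merge [-8, 5, 5] + [-6, -3, 11] -> [-8, -6, -3, 5, 5, 11]


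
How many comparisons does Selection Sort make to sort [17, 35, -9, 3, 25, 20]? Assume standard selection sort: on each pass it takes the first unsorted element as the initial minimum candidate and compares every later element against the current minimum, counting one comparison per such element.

Pass 1: scan indices 1..5 for the minimum = 5 comparison(s); min is -9, place at index 0 -> [-9, 35, 17, 3, 25, 20]
Pass 2: scan indices 2..5 for the minimum = 4 comparison(s); min is 3, place at index 1 -> [-9, 3, 17, 35, 25, 20]
Pass 3: scan indices 3..5 for the minimum = 3 comparison(s); min is 17, place at index 2 -> [-9, 3, 17, 35, 25, 20]
Pass 4: scan indices 4..5 for the minimum = 2 comparison(s); min is 20, place at index 3 -> [-9, 3, 17, 20, 25, 35]
Pass 5: scan indices 5..5 for the minimum = 1 comparison(s); min is 25, place at index 4 -> [-9, 3, 17, 20, 25, 35]
Selection sort always scans the whole unsorted suffix, so the count is (n-1) + (n-2) + ... + 1 = n(n-1)/2 = 6*5/2 = 15 regardless of the input order.
Total comparisons: 5 + 4 + 3 + 2 + 1 = 15


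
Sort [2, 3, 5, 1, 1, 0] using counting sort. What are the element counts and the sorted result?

Count array: [1, 2, 1, 1, 0, 1]
(count[i] = number of elements equal to i)
Cumulative count: [1, 3, 4, 5, 5, 6]
Sorted: [0, 1, 1, 2, 3, 5]


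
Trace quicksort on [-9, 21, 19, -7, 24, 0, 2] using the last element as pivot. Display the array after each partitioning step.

Partition 1: pivot=2 at index 3 -> [-9, -7, 0, 2, 24, 19, 21]
Partition 2: pivot=0 at index 2 -> [-9, -7, 0, 2, 24, 19, 21]
Partition 3: pivot=-7 at index 1 -> [-9, -7, 0, 2, 24, 19, 21]
Partition 4: pivot=21 at index 5 -> [-9, -7, 0, 2, 19, 21, 24]


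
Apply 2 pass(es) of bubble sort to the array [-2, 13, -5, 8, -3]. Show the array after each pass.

After pass 1: [-2, -5, 8, -3, 13] (3 swaps)
After pass 2: [-5, -2, -3, 8, 13] (2 swaps)
Total swaps: 5


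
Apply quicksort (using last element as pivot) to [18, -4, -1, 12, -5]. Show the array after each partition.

Partition 1: pivot=-5 at index 0 -> [-5, -4, -1, 12, 18]
Partition 2: pivot=18 at index 4 -> [-5, -4, -1, 12, 18]
Partition 3: pivot=12 at index 3 -> [-5, -4, -1, 12, 18]
Partition 4: pivot=-1 at index 2 -> [-5, -4, -1, 12, 18]


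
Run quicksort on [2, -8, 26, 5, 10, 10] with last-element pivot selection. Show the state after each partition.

Partition 1: pivot=10 at index 4 -> [2, -8, 5, 10, 10, 26]
Partition 2: pivot=10 at index 3 -> [2, -8, 5, 10, 10, 26]
Partition 3: pivot=5 at index 2 -> [2, -8, 5, 10, 10, 26]
Partition 4: pivot=-8 at index 0 -> [-8, 2, 5, 10, 10, 26]


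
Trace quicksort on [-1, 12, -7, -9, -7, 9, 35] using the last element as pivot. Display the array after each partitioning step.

Partition 1: pivot=35 at index 6 -> [-1, 12, -7, -9, -7, 9, 35]
Partition 2: pivot=9 at index 4 -> [-1, -7, -9, -7, 9, 12, 35]
Partition 3: pivot=-7 at index 2 -> [-7, -9, -7, -1, 9, 12, 35]
Partition 4: pivot=-9 at index 0 -> [-9, -7, -7, -1, 9, 12, 35]


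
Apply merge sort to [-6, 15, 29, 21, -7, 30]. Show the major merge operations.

Divide and conquer:
  Merge [15] + [29] -> [15, 29]
  Merge [-6] + [15, 29] -> [-6, 15, 29]
  Merge [-7] + [30] -> [-7, 30]
  Merge [21] + [-7, 30] -> [-7, 21, 30]
  Merge [-6, 15, 29] + [-7, 21, 30] -> [-7, -6, 15, 21, 29, 30]


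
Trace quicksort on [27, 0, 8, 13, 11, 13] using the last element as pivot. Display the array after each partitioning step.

Partition 1: pivot=13 at index 4 -> [0, 8, 13, 11, 13, 27]
Partition 2: pivot=11 at index 2 -> [0, 8, 11, 13, 13, 27]
Partition 3: pivot=8 at index 1 -> [0, 8, 11, 13, 13, 27]


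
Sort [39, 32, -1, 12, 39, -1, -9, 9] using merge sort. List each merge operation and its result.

Divide and conquer:
  Merge [39] + [32] -> [32, 39]
  Merge [-1] + [12] -> [-1, 12]
  Merge [32, 39] + [-1, 12] -> [-1, 12, 32, 39]
  Merge [39] + [-1] -> [-1, 39]
  Merge [-9] + [9] -> [-9, 9]
  Merge [-1, 39] + [-9, 9] -> [-9, -1, 9, 39]
  Merge [-1, 12, 32, 39] + [-9, -1, 9, 39] -> [-9, -1, -1, 9, 12, 32, 39, 39]


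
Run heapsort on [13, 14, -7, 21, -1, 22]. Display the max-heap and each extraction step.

Build heap: [22, 21, 13, 14, -1, -7]
Extract 22: [21, 14, 13, -7, -1, 22]
Extract 21: [14, -1, 13, -7, 21, 22]
Extract 14: [13, -1, -7, 14, 21, 22]
Extract 13: [-1, -7, 13, 14, 21, 22]
Extract -1: [-7, -1, 13, 14, 21, 22]


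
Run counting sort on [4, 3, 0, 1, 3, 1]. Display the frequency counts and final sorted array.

Count array: [1, 2, 0, 2, 1]
(count[i] = number of elements equal to i)
Cumulative count: [1, 3, 3, 5, 6]
Sorted: [0, 1, 1, 3, 3, 4]


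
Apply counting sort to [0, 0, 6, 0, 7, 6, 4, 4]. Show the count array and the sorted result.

Count array: [3, 0, 0, 0, 2, 0, 2, 1]
(count[i] = number of elements equal to i)
Cumulative count: [3, 3, 3, 3, 5, 5, 7, 8]
Sorted: [0, 0, 0, 4, 4, 6, 6, 7]


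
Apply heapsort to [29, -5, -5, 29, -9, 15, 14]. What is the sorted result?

Build heap: [29, 29, 15, -5, -9, -5, 14]
Extract 29: [29, 14, 15, -5, -9, -5, 29]
Extract 29: [15, 14, -5, -5, -9, 29, 29]
Extract 15: [14, -5, -5, -9, 15, 29, 29]
Extract 14: [-5, -9, -5, 14, 15, 29, 29]
Extract -5: [-5, -9, -5, 14, 15, 29, 29]
Extract -5: [-9, -5, -5, 14, 15, 29, 29]


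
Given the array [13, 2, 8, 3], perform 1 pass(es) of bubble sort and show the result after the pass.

After pass 1: [2, 8, 3, 13] (3 swaps)
Total swaps: 3


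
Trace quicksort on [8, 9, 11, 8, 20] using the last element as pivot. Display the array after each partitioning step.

Partition 1: pivot=20 at index 4 -> [8, 9, 11, 8, 20]
Partition 2: pivot=8 at index 1 -> [8, 8, 11, 9, 20]
Partition 3: pivot=9 at index 2 -> [8, 8, 9, 11, 20]


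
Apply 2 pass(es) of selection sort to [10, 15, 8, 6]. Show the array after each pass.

Pass 1: Select minimum 6 at index 3, swap -> [6, 15, 8, 10]
Pass 2: Select minimum 8 at index 2, swap -> [6, 8, 15, 10]


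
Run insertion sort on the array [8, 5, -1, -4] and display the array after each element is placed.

First element 8 is already 'sorted'
Insert 5: shifted 1 elements -> [5, 8, -1, -4]
Insert -1: shifted 2 elements -> [-1, 5, 8, -4]
Insert -4: shifted 3 elements -> [-4, -1, 5, 8]


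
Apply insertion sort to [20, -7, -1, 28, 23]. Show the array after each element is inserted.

First element 20 is already 'sorted'
Insert -7: shifted 1 elements -> [-7, 20, -1, 28, 23]
Insert -1: shifted 1 elements -> [-7, -1, 20, 28, 23]
Insert 28: shifted 0 elements -> [-7, -1, 20, 28, 23]
Insert 23: shifted 1 elements -> [-7, -1, 20, 23, 28]


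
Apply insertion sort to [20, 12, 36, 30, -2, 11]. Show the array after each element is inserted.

First element 20 is already 'sorted'
Insert 12: shifted 1 elements -> [12, 20, 36, 30, -2, 11]
Insert 36: shifted 0 elements -> [12, 20, 36, 30, -2, 11]
Insert 30: shifted 1 elements -> [12, 20, 30, 36, -2, 11]
Insert -2: shifted 4 elements -> [-2, 12, 20, 30, 36, 11]
Insert 11: shifted 4 elements -> [-2, 11, 12, 20, 30, 36]


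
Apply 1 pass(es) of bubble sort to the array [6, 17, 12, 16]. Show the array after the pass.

After pass 1: [6, 12, 16, 17] (2 swaps)
Total swaps: 2


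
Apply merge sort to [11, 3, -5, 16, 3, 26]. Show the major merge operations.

Divide and conquer:
  Merge [3] + [-5] -> [-5, 3]
  Merge [11] + [-5, 3] -> [-5, 3, 11]
  Merge [3] + [26] -> [3, 26]
  Merge [16] + [3, 26] -> [3, 16, 26]
  Merge [-5, 3, 11] + [3, 16, 26] -> [-5, 3, 3, 11, 16, 26]


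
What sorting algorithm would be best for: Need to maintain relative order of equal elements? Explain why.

Best choice: Merge sort or Insertion sort
Reason: Both are stable; quicksort and heapsort are not stable
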